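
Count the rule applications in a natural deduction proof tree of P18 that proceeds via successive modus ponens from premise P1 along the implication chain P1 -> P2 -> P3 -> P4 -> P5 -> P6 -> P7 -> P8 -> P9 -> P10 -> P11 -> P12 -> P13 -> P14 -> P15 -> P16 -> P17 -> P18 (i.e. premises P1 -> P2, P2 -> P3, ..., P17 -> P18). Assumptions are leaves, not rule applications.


We have a chain: P1 -> P2 -> P3 -> P4 -> P5 -> P6 -> P7 -> P8 -> P9 -> P10 -> P11 -> P12 -> P13 -> P14 -> P15 -> P16 -> P17 -> P18.
Each modus ponens application produces the next variable.
The chain has 18 propositions, so 18-1 = 17 modus ponens steps.
Total inference nodes = 17

17


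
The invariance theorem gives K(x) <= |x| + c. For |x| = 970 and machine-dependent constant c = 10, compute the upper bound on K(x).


K(x) <= |x| + c = 970 + 10 = 980

980


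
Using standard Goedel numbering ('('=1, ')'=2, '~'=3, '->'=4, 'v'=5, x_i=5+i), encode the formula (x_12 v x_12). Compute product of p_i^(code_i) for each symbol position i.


Formula: (x_12 v x_12)
Symbol codes: [1, 17, 5, 17, 2]
Primes: [2, 3, 5, 7, 11]
p_1^1 = 2^1 = 2
p_2^17 = 3^17 = 129140163
p_3^5 = 5^5 = 3125
p_4^17 = 7^17 = 232630513987207
p_5^2 = 11^2 = 121
Product = 22719219011905529495397881250

22719219011905529495397881250


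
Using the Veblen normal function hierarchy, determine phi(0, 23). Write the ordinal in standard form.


phi(0, 23):
phi(0, beta) = omega^beta by definition.
phi(0, 23) = omega^23

omega^23


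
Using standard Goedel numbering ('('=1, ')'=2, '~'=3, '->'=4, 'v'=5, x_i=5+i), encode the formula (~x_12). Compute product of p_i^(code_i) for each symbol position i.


Formula: (~x_12)
Symbol codes: [1, 3, 17, 2]
Primes: [2, 3, 5, 7]
p_1^1 = 2^1 = 2
p_2^3 = 3^3 = 27
p_3^17 = 5^17 = 762939453125
p_4^2 = 7^2 = 49
Product = 2018737792968750

2018737792968750


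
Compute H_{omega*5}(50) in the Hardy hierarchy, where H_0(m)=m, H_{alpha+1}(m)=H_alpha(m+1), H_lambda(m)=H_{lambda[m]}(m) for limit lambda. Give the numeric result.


H_{omega*5}(50):
For the Hardy hierarchy, H_{omega*k}(n) = 2^k * n.
2^5 = 32.
32 * 50 = 1600

1600


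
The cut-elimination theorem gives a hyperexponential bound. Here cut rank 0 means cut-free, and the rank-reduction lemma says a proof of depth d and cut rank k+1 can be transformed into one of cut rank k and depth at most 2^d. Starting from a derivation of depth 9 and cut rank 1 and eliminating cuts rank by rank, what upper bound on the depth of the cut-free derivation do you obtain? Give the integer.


Each rank reduction sends depth d to at most 2^d; cut rank r needs r reductions.
2_0(9) = 9
2_1(9) = 2^9 = 512
Cut-free depth bound = 512

512


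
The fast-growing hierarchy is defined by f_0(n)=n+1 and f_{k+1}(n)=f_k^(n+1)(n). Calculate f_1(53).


f_1(53) = f_0^54(53)
f_0 adds 1 each time, applied 54 times.
f_1(53) = 53 + 54 = 107

107


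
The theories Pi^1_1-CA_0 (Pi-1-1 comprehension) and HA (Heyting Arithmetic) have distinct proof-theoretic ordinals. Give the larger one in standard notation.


Proof-theoretic ordinal of Pi^1_1-CA_0 (Pi-1-1 comprehension): psi_0(Omega_omega)
Proof-theoretic ordinal of HA (Heyting Arithmetic): epsilon_0
Comparing: epsilon_0 < psi_0(Omega_omega).
The larger ordinal is psi_0(Omega_omega) (from Pi^1_1-CA_0 (Pi-1-1 comprehension)).

psi_0(Omega_omega)


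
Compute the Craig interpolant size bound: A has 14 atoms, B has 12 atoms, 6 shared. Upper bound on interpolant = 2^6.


Shared atoms = 6
Craig interpolant size bound = 2^6
= 64

64


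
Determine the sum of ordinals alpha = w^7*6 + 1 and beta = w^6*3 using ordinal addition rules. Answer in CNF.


Ordinal addition (w^7*6 + 1) + w^6*3:
alpha's leading term has exponent 7 > beta's exponent 6, so it survives.
alpha's tail term has exponent 0 < beta's exponent 6, so it is absorbed by beta.
In ordinal addition, any term followed by a strictly larger-exponent term is absorbed.
Result = w^7*6 + w^6*3

w^7*6 + w^6*3


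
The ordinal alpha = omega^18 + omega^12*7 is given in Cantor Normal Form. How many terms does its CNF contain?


CNF: omega^18 + omega^12*7
Count the summands separated by '+':
  term 1: omega^18
  term 2: omega^12*7
Total terms = 2

2


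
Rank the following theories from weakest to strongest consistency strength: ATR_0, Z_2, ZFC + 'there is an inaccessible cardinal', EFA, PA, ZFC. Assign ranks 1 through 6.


Ordering by consistency strength:
1. EFA
2. PA
3. ATR_0
4. Z_2
5. ZFC
6. ZFC + 'there is an inaccessible cardinal'


ATR_0=3, Z_2=4, ZFC + 'there is an inaccessible cardinal'=6, EFA=1, PA=2, ZFC=5


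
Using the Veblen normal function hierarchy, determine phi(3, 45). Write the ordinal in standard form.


phi(3, 45):
phi(3, beta) = eta_beta (the beta-th eta number, fixed point of zeta).
phi(3, 45) = eta_45

eta_45


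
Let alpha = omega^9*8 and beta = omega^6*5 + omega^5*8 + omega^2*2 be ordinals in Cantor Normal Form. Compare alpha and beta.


Compare term by term from highest exponent:
alpha = omega^9*8
beta = omega^6*5 + omega^5*8 + omega^2*2
Term 1: alpha has omega^9*8, beta has omega^6*5
Term 2: alpha has omega^0*0, beta has omega^5*8
Term 3: alpha has omega^0*0, beta has omega^2*2
Result: alpha > beta

alpha > beta


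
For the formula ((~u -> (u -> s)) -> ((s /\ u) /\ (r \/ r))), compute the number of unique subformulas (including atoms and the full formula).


Formula: ((~u -> (u -> s)) -> ((s /\ u) /\ (r \/ r)))
Subformulas found:
  1. u
  2. s
  3. r
  4. ~u
  5. (r \/ r)
  6. (s /\ u)
  7. (u -> s)
  8. (~u -> (u -> s))
  9. ((s /\ u) /\ (r \/ r))
  10. ((~u -> (u -> s)) -> ((s /\ u) /\ (r \/ r)))
Total distinct subformulas = 10

10


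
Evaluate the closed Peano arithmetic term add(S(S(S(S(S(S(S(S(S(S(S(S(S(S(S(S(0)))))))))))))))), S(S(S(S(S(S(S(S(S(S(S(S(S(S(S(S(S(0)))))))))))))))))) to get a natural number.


add(S^16(0), S^17(0)):
S^16(0) = 16
S^17(0) = 17
16 + 17 = 33

33


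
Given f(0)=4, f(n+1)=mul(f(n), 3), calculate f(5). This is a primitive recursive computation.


f(0) = 4
f(1) = mul(f(0), 3) = mul(4, 3) = 12
f(2) = mul(f(1), 3) = mul(12, 3) = 36
f(3) = mul(f(2), 3) = mul(36, 3) = 108
f(4) = mul(f(3), 3) = mul(108, 3) = 324
f(5) = mul(f(4), 3) = mul(324, 3) = 972


972


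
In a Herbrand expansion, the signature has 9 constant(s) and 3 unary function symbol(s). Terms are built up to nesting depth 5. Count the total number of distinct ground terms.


Herbrand terms by depth:
Depth 0: 9 constants
Depth 1: 27 new terms (running total: 36)
Depth 2: 81 new terms (running total: 117)
Depth 3: 243 new terms (running total: 360)
Depth 4: 729 new terms (running total: 1089)
Depth 5: 2187 new terms (running total: 3276)
Total distinct ground terms = 3276

3276


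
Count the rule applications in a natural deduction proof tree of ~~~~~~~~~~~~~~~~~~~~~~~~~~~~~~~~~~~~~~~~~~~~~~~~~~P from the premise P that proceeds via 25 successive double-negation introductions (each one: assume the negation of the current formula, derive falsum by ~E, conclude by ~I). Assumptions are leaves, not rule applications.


Each double-negation introduction (from C infer ~~C) uses 2 inference nodes: one ~E (C and ~C give falsum) and one ~I (discharge ~C).
25 double negations = 25 * 2 = 50 inference nodes.

50


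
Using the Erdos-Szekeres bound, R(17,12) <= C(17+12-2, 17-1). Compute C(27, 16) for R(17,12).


R(17,12) <= C(17+12-2, 17-1) = C(27, 16)
C(27, 16) = 27! / (16! * 11!)
= 13037895

13037895


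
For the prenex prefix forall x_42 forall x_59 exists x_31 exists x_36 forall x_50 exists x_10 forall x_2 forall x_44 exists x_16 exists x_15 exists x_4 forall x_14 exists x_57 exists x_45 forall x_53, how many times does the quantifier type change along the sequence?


Walk the prefix and count type changes:
  position 1: forall -> forall
  position 2: forall -> exists <-- alternation
  position 3: exists -> exists
  position 4: exists -> forall <-- alternation
  position 5: forall -> exists <-- alternation
  position 6: exists -> forall <-- alternation
  position 7: forall -> forall
  position 8: forall -> exists <-- alternation
  position 9: exists -> exists
  position 10: exists -> exists
  position 11: exists -> forall <-- alternation
  position 12: forall -> exists <-- alternation
  position 13: exists -> exists
  position 14: exists -> forall <-- alternation
Total alternations = 8

8


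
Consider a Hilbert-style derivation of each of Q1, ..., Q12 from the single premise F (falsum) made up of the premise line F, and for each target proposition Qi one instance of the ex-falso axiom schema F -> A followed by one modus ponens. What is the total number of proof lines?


Ex falso, line by line:
- 1 premise line (F)
- 12 targets, each needing 1 axiom instance (F -> Qi) + 1 MP = 2 lines: 2 * 12 = 24
Total = 1 + 24 = 25 lines.

25


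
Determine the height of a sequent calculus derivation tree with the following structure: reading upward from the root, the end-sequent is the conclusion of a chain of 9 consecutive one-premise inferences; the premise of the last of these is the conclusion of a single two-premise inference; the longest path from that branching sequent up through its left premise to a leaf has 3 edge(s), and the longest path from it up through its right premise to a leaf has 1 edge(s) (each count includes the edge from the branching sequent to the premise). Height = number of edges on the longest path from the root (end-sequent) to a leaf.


Longest path through the left premise: 3 edges (measured from the branching sequent)
Longest path through the right premise: 1 edges
Height of the subtree rooted at the branching sequent: max(3, 1) = 3
The branching sequent sits 9 edges above the root (the chain of one-premise inferences), so height = 3 + 9 = 12

12


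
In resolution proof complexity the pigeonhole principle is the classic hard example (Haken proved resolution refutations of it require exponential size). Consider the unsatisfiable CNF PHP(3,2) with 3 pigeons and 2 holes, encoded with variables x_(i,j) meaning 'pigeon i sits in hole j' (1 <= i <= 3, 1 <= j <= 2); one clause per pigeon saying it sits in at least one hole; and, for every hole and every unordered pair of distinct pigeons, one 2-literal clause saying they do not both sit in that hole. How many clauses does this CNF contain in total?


PHP(3,2): 3 pigeons, 2 holes, 3*2 = 6 variables.
- pigeon clauses: one per pigeon -> 3 clauses
- hole clauses: 2 holes * C(3,2) = 2 * 3 -> 6 clauses
Total clauses = 3 + 6 = 9

9


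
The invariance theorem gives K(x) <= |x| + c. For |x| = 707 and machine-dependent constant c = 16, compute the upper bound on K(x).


K(x) <= |x| + c = 707 + 16 = 723

723


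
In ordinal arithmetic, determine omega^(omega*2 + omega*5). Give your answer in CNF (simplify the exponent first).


omega^(omega*2 + omega*5):
Both terms of the exponent have the same exponent 1, so they merge: omega*2 + omega*5 = omega*(2+5) = omega*7.
omega raised to a CNF ordinal is a single CNF term: Result = omega^(omega*7)

omega^(omega*7)


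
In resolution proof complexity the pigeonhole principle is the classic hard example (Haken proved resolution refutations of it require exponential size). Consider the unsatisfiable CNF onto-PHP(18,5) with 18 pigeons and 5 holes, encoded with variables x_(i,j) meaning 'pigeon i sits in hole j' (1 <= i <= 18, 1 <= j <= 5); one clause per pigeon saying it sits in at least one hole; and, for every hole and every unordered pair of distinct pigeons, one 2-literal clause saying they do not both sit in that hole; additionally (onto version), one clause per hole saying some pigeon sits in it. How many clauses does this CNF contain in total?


onto-PHP(18,5): 18 pigeons, 5 holes, 18*5 = 90 variables.
- pigeon clauses: one per pigeon -> 18 clauses
- hole clauses: 5 holes * C(18,2) = 5 * 153 -> 765 clauses
- onto clauses: one per hole -> 5 clauses
Total clauses = 18 + 765 + 5 = 788

788


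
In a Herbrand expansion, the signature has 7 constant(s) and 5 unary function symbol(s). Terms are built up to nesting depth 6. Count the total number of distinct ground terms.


Herbrand terms by depth:
Depth 0: 7 constants
Depth 1: 35 new terms (running total: 42)
Depth 2: 175 new terms (running total: 217)
Depth 3: 875 new terms (running total: 1092)
Depth 4: 4375 new terms (running total: 5467)
Depth 5: 21875 new terms (running total: 27342)
Depth 6: 109375 new terms (running total: 136717)
Total distinct ground terms = 136717

136717


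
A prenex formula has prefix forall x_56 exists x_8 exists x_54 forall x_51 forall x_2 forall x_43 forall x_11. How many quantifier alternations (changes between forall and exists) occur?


Walk the prefix and count type changes:
  position 1: forall -> exists <-- alternation
  position 2: exists -> exists
  position 3: exists -> forall <-- alternation
  position 4: forall -> forall
  position 5: forall -> forall
  position 6: forall -> forall
Total alternations = 2

2


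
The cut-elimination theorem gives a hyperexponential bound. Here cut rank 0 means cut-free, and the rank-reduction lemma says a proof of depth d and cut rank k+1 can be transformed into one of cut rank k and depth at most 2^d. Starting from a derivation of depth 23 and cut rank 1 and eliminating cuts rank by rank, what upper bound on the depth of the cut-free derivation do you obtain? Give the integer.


Each rank reduction sends depth d to at most 2^d; cut rank r needs r reductions.
2_0(23) = 23
2_1(23) = 2^23 = 8388608
Cut-free depth bound = 8388608

8388608


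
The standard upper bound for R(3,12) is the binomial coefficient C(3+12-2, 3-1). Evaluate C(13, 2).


R(3,12) <= C(3+12-2, 3-1) = C(13, 2)
C(13, 2) = 13! / (2! * 11!)
= 78

78


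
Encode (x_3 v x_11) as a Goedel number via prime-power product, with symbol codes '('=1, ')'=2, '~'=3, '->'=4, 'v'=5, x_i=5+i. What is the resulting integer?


Formula: (x_3 v x_11)
Symbol codes: [1, 8, 5, 16, 2]
Primes: [2, 3, 5, 7, 11]
p_1^1 = 2^1 = 2
p_2^8 = 3^8 = 6561
p_3^5 = 5^5 = 3125
p_4^16 = 7^16 = 33232930569601
p_5^2 = 11^2 = 121
Product = 164893700959533821756250

164893700959533821756250


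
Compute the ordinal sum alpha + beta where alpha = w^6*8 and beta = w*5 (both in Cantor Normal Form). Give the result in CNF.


Ordinal addition w^6*8 + w*5:
Leading exponent of alpha (6) > leading exponent of beta (1).
Since alpha's term has higher exponent than beta's leading term,
the sum is simply alpha followed by beta.
Result = w^6*8 + w*5

w^6*8 + w*5


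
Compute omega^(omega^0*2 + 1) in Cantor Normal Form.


omega^(omega^0*2 + 1):
omega^0 = 1, so the exponent is 2 + 1 = 3 (finite ordinal addition).
Result = omega^3, already a single CNF term.

omega^3


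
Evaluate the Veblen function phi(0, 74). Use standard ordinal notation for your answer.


phi(0, 74):
phi(0, beta) = omega^beta by definition.
phi(0, 74) = omega^74

omega^74


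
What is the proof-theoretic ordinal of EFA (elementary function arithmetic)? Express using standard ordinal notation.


The proof-theoretic ordinal of EFA (elementary function arithmetic) is a standard result in ordinal analysis.
This ordinal is the supremum of order types of primitive recursive well-orderings
that the theory can prove to be well-ordered.
For EFA (elementary function arithmetic), the proof-theoretic ordinal is omega^3.

omega^3


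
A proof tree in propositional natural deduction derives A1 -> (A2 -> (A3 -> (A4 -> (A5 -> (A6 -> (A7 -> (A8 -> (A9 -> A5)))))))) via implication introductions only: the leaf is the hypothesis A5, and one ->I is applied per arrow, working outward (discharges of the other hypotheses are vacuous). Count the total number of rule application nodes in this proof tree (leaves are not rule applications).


The formula has 9 arrows (->); its innermost consequent A5 is one of the antecedents,
so the proof starts from the hypothesis leaf A5 (not a rule application) and closes one arrow per ->I.
Building A1 -> (A2 -> (A3 -> (A4 -> (A5 -> (A6 -> (A7 -> (A8 -> (A9 -> A5)))))))) therefore takes 9 nested implication introductions.
Total inference nodes = 9

9


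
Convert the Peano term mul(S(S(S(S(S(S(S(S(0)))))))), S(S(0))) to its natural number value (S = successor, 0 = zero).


mul(S^8(0), S^2(0)):
S^8(0) = 8
S^2(0) = 2
8 * 2 = 16

16


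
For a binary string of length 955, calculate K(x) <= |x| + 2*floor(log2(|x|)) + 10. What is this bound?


floor(log2(955)) = 9
2 * 9 = 18
K(x) <= 955 + 18 + 10 = 983

983


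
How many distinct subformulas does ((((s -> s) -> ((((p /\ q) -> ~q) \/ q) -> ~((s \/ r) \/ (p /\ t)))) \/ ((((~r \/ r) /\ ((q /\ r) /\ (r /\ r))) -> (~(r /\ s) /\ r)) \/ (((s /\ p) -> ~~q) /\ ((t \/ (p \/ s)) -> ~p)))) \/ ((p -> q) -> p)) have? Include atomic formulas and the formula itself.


Formula: ((((s -> s) -> ((((p /\ q) -> ~q) \/ q) -> ~((s \/ r) \/ (p /\ t)))) \/ ((((~r \/ r) /\ ((q /\ r) /\ (r /\ r))) -> (~(r /\ s) /\ r)) \/ (((s /\ p) -> ~~q) /\ ((t \/ (p \/ s)) -> ~p)))) \/ ((p -> q) -> p))
Subformulas found:
  1. r
  2. p
  3. q
  4. s
  5. t
  6. ~p
  7. ~r
  8. ~q
  9. ~~q
  10. (p /\ q)
  11. (r /\ s)
  12. (p -> q)
  13. (p /\ t)
  14. (s \/ r)
  15. (s /\ p)
  16. (q /\ r)
  17. (r /\ r)
  18. (p \/ s)
  19. (s -> s)
  20. ~(r /\ s)
  21. (~r \/ r)
  22. ((p -> q) -> p)
  23. (t \/ (p \/ s))
  24. ((p /\ q) -> ~q)
  25. (~(r /\ s) /\ r)
  26. ((s /\ p) -> ~~q)
  27. ((s \/ r) \/ (p /\ t))
  28. ((q /\ r) /\ (r /\ r))
  29. ~((s \/ r) \/ (p /\ t))
  30. (((p /\ q) -> ~q) \/ q)
  31. ((t \/ (p \/ s)) -> ~p)
  32. ((~r \/ r) /\ ((q /\ r) /\ (r /\ r)))
  33. (((s /\ p) -> ~~q) /\ ((t \/ (p \/ s)) -> ~p))
  34. ((((p /\ q) -> ~q) \/ q) -> ~((s \/ r) \/ (p /\ t)))
  35. (((~r \/ r) /\ ((q /\ r) /\ (r /\ r))) -> (~(r /\ s) /\ r))
  36. ((s -> s) -> ((((p /\ q) -> ~q) \/ q) -> ~((s \/ r) \/ (p /\ t))))
  37. ((((~r \/ r) /\ ((q /\ r) /\ (r /\ r))) -> (~(r /\ s) /\ r)) \/ (((s /\ p) -> ~~q) /\ ((t \/ (p \/ s)) -> ~p)))
  38. (((s -> s) -> ((((p /\ q) -> ~q) \/ q) -> ~((s \/ r) \/ (p /\ t)))) \/ ((((~r \/ r) /\ ((q /\ r) /\ (r /\ r))) -> (~(r /\ s) /\ r)) \/ (((s /\ p) -> ~~q) /\ ((t \/ (p \/ s)) -> ~p))))
  39. ((((s -> s) -> ((((p /\ q) -> ~q) \/ q) -> ~((s \/ r) \/ (p /\ t)))) \/ ((((~r \/ r) /\ ((q /\ r) /\ (r /\ r))) -> (~(r /\ s) /\ r)) \/ (((s /\ p) -> ~~q) /\ ((t \/ (p \/ s)) -> ~p)))) \/ ((p -> q) -> p))
Total distinct subformulas = 39

39


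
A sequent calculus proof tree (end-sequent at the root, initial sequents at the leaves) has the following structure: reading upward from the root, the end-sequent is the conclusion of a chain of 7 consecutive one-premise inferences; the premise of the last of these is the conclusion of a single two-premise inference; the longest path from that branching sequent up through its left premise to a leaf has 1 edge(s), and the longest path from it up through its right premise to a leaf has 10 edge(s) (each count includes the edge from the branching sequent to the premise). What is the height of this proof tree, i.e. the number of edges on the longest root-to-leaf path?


Longest path through the left premise: 1 edges (measured from the branching sequent)
Longest path through the right premise: 10 edges
Height of the subtree rooted at the branching sequent: max(1, 10) = 10
The branching sequent sits 7 edges above the root (the chain of one-premise inferences), so height = 10 + 7 = 17

17


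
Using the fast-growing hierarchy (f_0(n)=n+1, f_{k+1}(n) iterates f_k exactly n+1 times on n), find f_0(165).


f_0(165) = 165 + 1 = 166

166


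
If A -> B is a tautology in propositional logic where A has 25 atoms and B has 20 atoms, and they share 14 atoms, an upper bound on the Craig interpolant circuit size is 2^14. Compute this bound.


Shared atoms = 14
Craig interpolant size bound = 2^14
= 16384

16384


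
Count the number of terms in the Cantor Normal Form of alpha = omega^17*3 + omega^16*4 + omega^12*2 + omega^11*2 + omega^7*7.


CNF: omega^17*3 + omega^16*4 + omega^12*2 + omega^11*2 + omega^7*7
Count the summands separated by '+':
  term 1: omega^17*3
  term 2: omega^16*4
  term 3: omega^12*2
  term 4: omega^11*2
  term 5: omega^7*7
Total terms = 5

5


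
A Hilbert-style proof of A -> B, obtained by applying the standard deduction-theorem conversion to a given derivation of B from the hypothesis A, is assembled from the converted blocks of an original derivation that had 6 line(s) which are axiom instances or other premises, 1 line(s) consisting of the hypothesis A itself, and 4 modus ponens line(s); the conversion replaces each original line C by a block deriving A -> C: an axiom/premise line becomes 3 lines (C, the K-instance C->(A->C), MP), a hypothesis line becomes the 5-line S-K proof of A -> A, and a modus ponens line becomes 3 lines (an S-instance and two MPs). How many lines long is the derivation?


Deduction-theorem conversion, block by block:
- 6 axiom/premise lines -> 3 lines each = 18
- 1 hypothesis lines -> 5 lines each (identity proof A->A) = 5
- 4 MP lines -> 3 lines each (S-instance, MP, MP) = 12
Total = 18 + 5 + 12 = 35 lines.

35


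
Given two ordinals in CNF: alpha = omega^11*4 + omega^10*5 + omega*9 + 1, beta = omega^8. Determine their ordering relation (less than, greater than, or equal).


Compare term by term from highest exponent:
alpha = omega^11*4 + omega^10*5 + omega*9 + 1
beta = omega^8
Term 1: alpha has omega^11*4, beta has omega^8*1
Term 2: alpha has omega^10*5, beta has omega^0*0
Term 3: alpha has omega^1*9, beta has omega^0*0
Term 4: alpha has omega^0*1, beta has omega^0*0
Result: alpha > beta

alpha > beta


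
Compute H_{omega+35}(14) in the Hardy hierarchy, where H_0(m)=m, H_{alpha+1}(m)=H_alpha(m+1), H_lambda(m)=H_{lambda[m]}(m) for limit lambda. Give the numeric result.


H_{omega+35}(14):
Unwind the 35 successor steps: H_{omega+35}(14) = H_omega(14+35) = H_omega(49).
H_omega(m) = H_m(m) = m + m = 2m.
Result = 2 * 49 = 98

98


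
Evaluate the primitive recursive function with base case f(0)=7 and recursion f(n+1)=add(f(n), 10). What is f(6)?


f(0) = 7
f(1) = add(f(0), 10) = add(7, 10) = 17
f(2) = add(f(1), 10) = add(17, 10) = 27
f(3) = add(f(2), 10) = add(27, 10) = 37
f(4) = add(f(3), 10) = add(37, 10) = 47
f(5) = add(f(4), 10) = add(47, 10) = 57
f(6) = add(f(5), 10) = add(57, 10) = 67


67


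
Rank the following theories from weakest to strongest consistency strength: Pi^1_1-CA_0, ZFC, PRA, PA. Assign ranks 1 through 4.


Ordering by consistency strength:
1. PRA
2. PA
3. Pi^1_1-CA_0
4. ZFC


Pi^1_1-CA_0=3, ZFC=4, PRA=1, PA=2


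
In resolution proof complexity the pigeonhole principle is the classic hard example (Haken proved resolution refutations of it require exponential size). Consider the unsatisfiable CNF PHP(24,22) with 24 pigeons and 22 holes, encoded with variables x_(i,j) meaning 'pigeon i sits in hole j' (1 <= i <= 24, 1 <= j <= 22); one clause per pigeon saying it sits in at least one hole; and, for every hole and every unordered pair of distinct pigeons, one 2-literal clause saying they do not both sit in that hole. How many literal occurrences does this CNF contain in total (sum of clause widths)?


PHP(24,22): 24 pigeons, 22 holes, 24*22 = 528 variables.
- pigeon clauses: one per pigeon -> 24 clauses of width 22 -> 528 literals
- hole clauses: 22 holes * C(24,2) = 22 * 276 -> 6072 clauses of width 2 -> 12144 literals
Total literal occurrences = 528 + 12144 = 12672

12672


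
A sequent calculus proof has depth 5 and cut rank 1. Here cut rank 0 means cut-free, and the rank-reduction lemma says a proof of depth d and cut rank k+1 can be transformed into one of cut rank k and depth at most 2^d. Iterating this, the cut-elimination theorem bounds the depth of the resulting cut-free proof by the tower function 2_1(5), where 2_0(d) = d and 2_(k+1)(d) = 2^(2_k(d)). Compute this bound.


Each rank reduction sends depth d to at most 2^d; cut rank r needs r reductions.
2_0(5) = 5
2_1(5) = 2^5 = 32
Cut-free depth bound = 32

32


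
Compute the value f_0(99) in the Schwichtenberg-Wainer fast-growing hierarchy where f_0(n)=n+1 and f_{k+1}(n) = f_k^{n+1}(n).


f_0(99) = 99 + 1 = 100

100


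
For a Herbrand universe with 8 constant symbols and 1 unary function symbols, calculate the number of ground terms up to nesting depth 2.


Herbrand terms by depth:
Depth 0: 8 constants
Depth 1: 8 new terms (running total: 16)
Depth 2: 8 new terms (running total: 24)
Total distinct ground terms = 24

24


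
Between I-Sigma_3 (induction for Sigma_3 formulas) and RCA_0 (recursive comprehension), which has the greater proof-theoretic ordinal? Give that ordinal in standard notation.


Proof-theoretic ordinal of I-Sigma_3 (induction for Sigma_3 formulas): omega^(omega^(omega^omega))
Proof-theoretic ordinal of RCA_0 (recursive comprehension): omega^omega
Comparing: omega^omega < omega^(omega^(omega^omega)).
The larger ordinal is omega^(omega^(omega^omega)) (from I-Sigma_3 (induction for Sigma_3 formulas)).

omega^(omega^(omega^omega))


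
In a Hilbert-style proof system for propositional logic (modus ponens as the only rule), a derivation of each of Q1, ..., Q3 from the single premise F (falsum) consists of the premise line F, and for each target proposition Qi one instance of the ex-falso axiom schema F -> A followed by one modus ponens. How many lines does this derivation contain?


Ex falso, line by line:
- 1 premise line (F)
- 3 targets, each needing 1 axiom instance (F -> Qi) + 1 MP = 2 lines: 2 * 3 = 6
Total = 1 + 6 = 7 lines.

7


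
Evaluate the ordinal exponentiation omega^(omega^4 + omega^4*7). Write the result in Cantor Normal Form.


omega^(omega^4 + omega^4*7):
Both terms of the exponent have the same exponent 4, so they merge: omega^4 + omega^4*7 = omega^4*(1+7) = omega^4*8.
omega raised to a CNF ordinal is a single CNF term: Result = omega^(omega^4*8)

omega^(omega^4*8)


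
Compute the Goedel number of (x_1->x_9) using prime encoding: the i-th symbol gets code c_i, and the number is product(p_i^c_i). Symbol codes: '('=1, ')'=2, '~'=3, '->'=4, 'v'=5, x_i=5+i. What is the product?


Formula: (x_1->x_9)
Symbol codes: [1, 6, 4, 14, 2]
Primes: [2, 3, 5, 7, 11]
p_1^1 = 2^1 = 2
p_2^6 = 3^6 = 729
p_3^4 = 5^4 = 625
p_4^14 = 7^14 = 678223072849
p_5^2 = 11^2 = 121
Product = 74781723791171801250

74781723791171801250


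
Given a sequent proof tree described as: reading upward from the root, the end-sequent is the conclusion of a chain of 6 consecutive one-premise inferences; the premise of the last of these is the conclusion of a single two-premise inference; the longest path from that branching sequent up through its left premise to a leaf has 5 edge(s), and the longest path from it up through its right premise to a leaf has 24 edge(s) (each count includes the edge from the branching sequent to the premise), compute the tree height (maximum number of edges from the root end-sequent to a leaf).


Longest path through the left premise: 5 edges (measured from the branching sequent)
Longest path through the right premise: 24 edges
Height of the subtree rooted at the branching sequent: max(5, 24) = 24
The branching sequent sits 6 edges above the root (the chain of one-premise inferences), so height = 24 + 6 = 30

30


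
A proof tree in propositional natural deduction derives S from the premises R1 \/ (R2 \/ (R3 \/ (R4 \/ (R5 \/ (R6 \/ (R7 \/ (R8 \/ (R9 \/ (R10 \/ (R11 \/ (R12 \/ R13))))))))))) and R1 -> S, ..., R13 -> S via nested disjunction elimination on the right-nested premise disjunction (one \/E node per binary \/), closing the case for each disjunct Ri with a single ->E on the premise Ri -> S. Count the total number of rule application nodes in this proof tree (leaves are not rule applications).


The premise R1 \/ (R2 \/ (R3 \/ (R4 \/ (R5 \/ (R6 \/ (R7 \/ (R8 \/ (R9 \/ (R10 \/ (R11 \/ (R12 \/ R13))))))))))) contains 13 disjuncts, hence 12 binary \/ connectives.
- Each binary \/ is eliminated once: 12 \/E nodes.
- Each of the 13 cases Ri derives S by one ->E with Ri -> S: 13 ->E nodes.
Total = 12 + 13 = 25

25


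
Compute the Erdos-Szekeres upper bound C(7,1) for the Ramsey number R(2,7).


R(2,7) <= C(2+7-2, 2-1) = C(7, 1)
C(7, 1) = 7! / (1! * 6!)
= 7

7


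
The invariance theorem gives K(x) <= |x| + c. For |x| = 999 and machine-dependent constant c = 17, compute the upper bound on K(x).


K(x) <= |x| + c = 999 + 17 = 1016

1016


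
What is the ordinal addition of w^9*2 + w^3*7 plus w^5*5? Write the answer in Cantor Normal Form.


Ordinal addition (w^9*2 + w^3*7) + w^5*5:
alpha's leading term has exponent 9 > beta's exponent 5, so it survives.
alpha's tail term has exponent 3 < beta's exponent 5, so it is absorbed by beta.
In ordinal addition, any term followed by a strictly larger-exponent term is absorbed.
Result = w^9*2 + w^5*5

w^9*2 + w^5*5


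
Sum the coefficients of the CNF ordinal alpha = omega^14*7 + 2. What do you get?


CNF: omega^14*7 + 2
Coefficients: 7 + 2 = 9

9


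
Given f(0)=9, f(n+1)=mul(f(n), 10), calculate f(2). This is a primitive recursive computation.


f(0) = 9
f(1) = mul(f(0), 10) = mul(9, 10) = 90
f(2) = mul(f(1), 10) = mul(90, 10) = 900


900


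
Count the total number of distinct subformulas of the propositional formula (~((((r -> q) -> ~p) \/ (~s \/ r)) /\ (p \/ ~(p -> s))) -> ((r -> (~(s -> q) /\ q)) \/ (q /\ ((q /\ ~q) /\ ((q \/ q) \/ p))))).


Formula: (~((((r -> q) -> ~p) \/ (~s \/ r)) /\ (p \/ ~(p -> s))) -> ((r -> (~(s -> q) /\ q)) \/ (q /\ ((q /\ ~q) /\ ((q \/ q) \/ p)))))
Subformulas found:
  1. r
  2. q
  3. s
  4. p
  5. ~p
  6. ~s
  7. ~q
  8. (p -> s)
  9. (r -> q)
  10. (s -> q)
  11. (q \/ q)
  12. ~(s -> q)
  13. ~(p -> s)
  14. (~s \/ r)
  15. (q /\ ~q)
  16. ((q \/ q) \/ p)
  17. ((r -> q) -> ~p)
  18. (p \/ ~(p -> s))
  19. (~(s -> q) /\ q)
  20. (r -> (~(s -> q) /\ q))
  21. ((q /\ ~q) /\ ((q \/ q) \/ p))
  22. (((r -> q) -> ~p) \/ (~s \/ r))
  23. (q /\ ((q /\ ~q) /\ ((q \/ q) \/ p)))
  24. ((((r -> q) -> ~p) \/ (~s \/ r)) /\ (p \/ ~(p -> s)))
  25. ~((((r -> q) -> ~p) \/ (~s \/ r)) /\ (p \/ ~(p -> s)))
  26. ((r -> (~(s -> q) /\ q)) \/ (q /\ ((q /\ ~q) /\ ((q \/ q) \/ p))))
  27. (~((((r -> q) -> ~p) \/ (~s \/ r)) /\ (p \/ ~(p -> s))) -> ((r -> (~(s -> q) /\ q)) \/ (q /\ ((q /\ ~q) /\ ((q \/ q) \/ p)))))
Total distinct subformulas = 27

27


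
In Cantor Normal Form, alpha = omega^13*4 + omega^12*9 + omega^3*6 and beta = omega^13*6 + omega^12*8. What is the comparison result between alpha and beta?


Compare term by term from highest exponent:
alpha = omega^13*4 + omega^12*9 + omega^3*6
beta = omega^13*6 + omega^12*8
Term 1: alpha has omega^13*4, beta has omega^13*6
Term 2: alpha has omega^12*9, beta has omega^12*8
Term 3: alpha has omega^3*6, beta has omega^0*0
Result: alpha < beta

alpha < beta


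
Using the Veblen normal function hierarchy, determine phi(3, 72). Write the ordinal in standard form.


phi(3, 72):
phi(3, beta) = eta_beta (the beta-th eta number, fixed point of zeta).
phi(3, 72) = eta_72

eta_72


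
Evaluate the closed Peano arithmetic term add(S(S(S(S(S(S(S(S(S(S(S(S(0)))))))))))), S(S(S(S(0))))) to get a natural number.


add(S^12(0), S^4(0)):
S^12(0) = 12
S^4(0) = 4
12 + 4 = 16

16


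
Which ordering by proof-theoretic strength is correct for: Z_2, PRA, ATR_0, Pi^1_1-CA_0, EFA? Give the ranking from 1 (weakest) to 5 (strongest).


Ordering by consistency strength:
1. EFA
2. PRA
3. ATR_0
4. Pi^1_1-CA_0
5. Z_2


Z_2=5, PRA=2, ATR_0=3, Pi^1_1-CA_0=4, EFA=1


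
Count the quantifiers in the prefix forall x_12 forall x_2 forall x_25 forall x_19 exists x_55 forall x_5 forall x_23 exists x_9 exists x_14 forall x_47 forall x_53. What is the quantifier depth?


Quantifier prefix has 11 quantifier symbols.
Quantifier depth = 11

11


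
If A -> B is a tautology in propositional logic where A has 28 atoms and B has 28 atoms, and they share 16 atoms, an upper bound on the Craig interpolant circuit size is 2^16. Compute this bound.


Shared atoms = 16
Craig interpolant size bound = 2^16
= 65536

65536


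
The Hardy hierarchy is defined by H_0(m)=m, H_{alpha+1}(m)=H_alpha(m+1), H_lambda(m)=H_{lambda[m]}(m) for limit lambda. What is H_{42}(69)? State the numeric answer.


H_42(69):
For finite ordinals k, H_k(n) = n + k (each successor step adds 1).
H_42(69) = 69 + 42 = 111

111


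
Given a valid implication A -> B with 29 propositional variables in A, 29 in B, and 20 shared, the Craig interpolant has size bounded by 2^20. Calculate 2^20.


Shared atoms = 20
Craig interpolant size bound = 2^20
= 1048576

1048576


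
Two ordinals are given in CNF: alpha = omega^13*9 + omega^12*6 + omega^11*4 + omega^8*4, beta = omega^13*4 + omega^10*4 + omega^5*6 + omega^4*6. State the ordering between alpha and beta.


Compare term by term from highest exponent:
alpha = omega^13*9 + omega^12*6 + omega^11*4 + omega^8*4
beta = omega^13*4 + omega^10*4 + omega^5*6 + omega^4*6
Term 1: alpha has omega^13*9, beta has omega^13*4
Term 2: alpha has omega^12*6, beta has omega^10*4
Term 3: alpha has omega^11*4, beta has omega^5*6
Term 4: alpha has omega^8*4, beta has omega^4*6
Result: alpha > beta

alpha > beta


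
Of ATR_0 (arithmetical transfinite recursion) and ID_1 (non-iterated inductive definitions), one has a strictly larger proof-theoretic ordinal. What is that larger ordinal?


Proof-theoretic ordinal of ATR_0 (arithmetical transfinite recursion): Gamma_0
Proof-theoretic ordinal of ID_1 (non-iterated inductive definitions): psi_0(epsilon_{Omega+1})
Comparing: Gamma_0 < psi_0(epsilon_{Omega+1}).
The larger ordinal is psi_0(epsilon_{Omega+1}) (from ID_1 (non-iterated inductive definitions)).

psi_0(epsilon_{Omega+1})


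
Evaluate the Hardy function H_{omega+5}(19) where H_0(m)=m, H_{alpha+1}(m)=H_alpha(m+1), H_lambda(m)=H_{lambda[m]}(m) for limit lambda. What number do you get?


H_{omega+5}(19):
Unwind the 5 successor steps: H_{omega+5}(19) = H_omega(19+5) = H_omega(24).
H_omega(m) = H_m(m) = m + m = 2m.
Result = 2 * 24 = 48

48


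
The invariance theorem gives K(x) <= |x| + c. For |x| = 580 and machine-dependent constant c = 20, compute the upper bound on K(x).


K(x) <= |x| + c = 580 + 20 = 600

600


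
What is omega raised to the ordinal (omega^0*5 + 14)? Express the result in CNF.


omega^(omega^0*5 + 14):
omega^0 = 1, so the exponent is 5 + 14 = 19 (finite ordinal addition).
Result = omega^19, already a single CNF term.

omega^19


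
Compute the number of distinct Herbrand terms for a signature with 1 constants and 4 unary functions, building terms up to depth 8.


Herbrand terms by depth:
Depth 0: 1 constants
Depth 1: 4 new terms (running total: 5)
Depth 2: 16 new terms (running total: 21)
Depth 3: 64 new terms (running total: 85)
Depth 4: 256 new terms (running total: 341)
Depth 5: 1024 new terms (running total: 1365)
Depth 6: 4096 new terms (running total: 5461)
Depth 7: 16384 new terms (running total: 21845)
Depth 8: 65536 new terms (running total: 87381)
Total distinct ground terms = 87381

87381


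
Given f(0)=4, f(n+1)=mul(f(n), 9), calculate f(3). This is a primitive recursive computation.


f(0) = 4
f(1) = mul(f(0), 9) = mul(4, 9) = 36
f(2) = mul(f(1), 9) = mul(36, 9) = 324
f(3) = mul(f(2), 9) = mul(324, 9) = 2916


2916


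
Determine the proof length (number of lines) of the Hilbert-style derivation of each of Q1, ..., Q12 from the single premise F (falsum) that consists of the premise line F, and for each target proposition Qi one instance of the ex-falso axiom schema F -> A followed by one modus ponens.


Ex falso, line by line:
- 1 premise line (F)
- 12 targets, each needing 1 axiom instance (F -> Qi) + 1 MP = 2 lines: 2 * 12 = 24
Total = 1 + 24 = 25 lines.

25


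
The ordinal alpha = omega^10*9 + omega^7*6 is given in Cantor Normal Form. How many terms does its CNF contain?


CNF: omega^10*9 + omega^7*6
Count the summands separated by '+':
  term 1: omega^10*9
  term 2: omega^7*6
Total terms = 2

2


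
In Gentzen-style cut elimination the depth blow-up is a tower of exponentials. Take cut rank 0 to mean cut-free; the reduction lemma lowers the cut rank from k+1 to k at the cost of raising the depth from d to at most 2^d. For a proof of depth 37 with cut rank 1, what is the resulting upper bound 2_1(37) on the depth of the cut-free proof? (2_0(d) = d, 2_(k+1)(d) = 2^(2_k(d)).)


Each rank reduction sends depth d to at most 2^d; cut rank r needs r reductions.
2_0(37) = 37
2_1(37) = 2^37 = 137438953472
Cut-free depth bound = 137438953472

137438953472


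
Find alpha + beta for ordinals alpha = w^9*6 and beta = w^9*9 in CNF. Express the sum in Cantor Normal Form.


Ordinal addition w^9*6 + w^9*9:
Both terms have the same exponent 9.
w^e*c + w^e*d = w^e*(c+d).
Result = w^9*(6+9) = w^9*15

w^9*15


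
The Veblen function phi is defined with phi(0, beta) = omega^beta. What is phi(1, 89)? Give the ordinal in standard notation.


phi(1, 89):
phi(1, beta) = epsilon_beta (the beta-th epsilon number).
phi(1, 89) = epsilon_89

epsilon_89


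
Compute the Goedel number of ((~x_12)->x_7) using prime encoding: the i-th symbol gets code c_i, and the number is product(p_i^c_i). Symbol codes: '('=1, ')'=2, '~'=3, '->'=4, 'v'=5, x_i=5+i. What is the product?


Formula: ((~x_12)->x_7)
Symbol codes: [1, 1, 3, 17, 2, 4, 12, 2]
Primes: [2, 3, 5, 7, 11, 13, 17, 19]
p_1^1 = 2^1 = 2
p_2^1 = 3^1 = 3
p_3^3 = 5^3 = 125
p_4^17 = 7^17 = 232630513987207
p_5^2 = 11^2 = 121
p_6^4 = 13^4 = 28561
p_7^12 = 17^12 = 582622237229761
p_8^2 = 19^2 = 361
Product = 126818023891112251036599884486161754705250

126818023891112251036599884486161754705250


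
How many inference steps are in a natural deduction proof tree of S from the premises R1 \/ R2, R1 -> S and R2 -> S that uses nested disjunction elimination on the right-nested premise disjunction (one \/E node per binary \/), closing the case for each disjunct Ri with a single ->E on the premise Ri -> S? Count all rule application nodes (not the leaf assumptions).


The premise R1 \/ R2 contains 2 disjuncts, hence 1 binary \/ connectives.
- Each binary \/ is eliminated once: 1 \/E nodes.
- Each of the 2 cases Ri derives S by one ->E with Ri -> S: 2 ->E nodes.
Total = 1 + 2 = 3

3


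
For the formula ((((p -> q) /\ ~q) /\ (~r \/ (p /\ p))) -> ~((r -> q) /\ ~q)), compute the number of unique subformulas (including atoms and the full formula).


Formula: ((((p -> q) /\ ~q) /\ (~r \/ (p /\ p))) -> ~((r -> q) /\ ~q))
Subformulas found:
  1. q
  2. r
  3. p
  4. ~q
  5. ~r
  6. (r -> q)
  7. (p /\ p)
  8. (p -> q)
  9. ((p -> q) /\ ~q)
  10. ((r -> q) /\ ~q)
  11. (~r \/ (p /\ p))
  12. ~((r -> q) /\ ~q)
  13. (((p -> q) /\ ~q) /\ (~r \/ (p /\ p)))
  14. ((((p -> q) /\ ~q) /\ (~r \/ (p /\ p))) -> ~((r -> q) /\ ~q))
Total distinct subformulas = 14

14


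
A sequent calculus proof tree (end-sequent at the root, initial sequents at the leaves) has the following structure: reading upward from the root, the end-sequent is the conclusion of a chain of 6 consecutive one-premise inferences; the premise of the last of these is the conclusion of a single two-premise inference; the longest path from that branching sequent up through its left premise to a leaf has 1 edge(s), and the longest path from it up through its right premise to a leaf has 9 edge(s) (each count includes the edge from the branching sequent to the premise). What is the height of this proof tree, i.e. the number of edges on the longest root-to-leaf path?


Longest path through the left premise: 1 edges (measured from the branching sequent)
Longest path through the right premise: 9 edges
Height of the subtree rooted at the branching sequent: max(1, 9) = 9
The branching sequent sits 6 edges above the root (the chain of one-premise inferences), so height = 9 + 6 = 15

15


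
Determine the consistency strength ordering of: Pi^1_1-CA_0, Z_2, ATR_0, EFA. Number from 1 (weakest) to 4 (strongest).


Ordering by consistency strength:
1. EFA
2. ATR_0
3. Pi^1_1-CA_0
4. Z_2


Pi^1_1-CA_0=3, Z_2=4, ATR_0=2, EFA=1


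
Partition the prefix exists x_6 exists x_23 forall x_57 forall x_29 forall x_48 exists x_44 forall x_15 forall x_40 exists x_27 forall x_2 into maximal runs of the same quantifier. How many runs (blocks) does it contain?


Alternations = 5.
Blocks = alternations + 1 = 6

6
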